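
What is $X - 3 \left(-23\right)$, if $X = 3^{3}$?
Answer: $96$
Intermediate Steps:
$X = 27$
$X - 3 \left(-23\right) = 27 - 3 \left(-23\right) = 27 - -69 = 27 + 69 = 96$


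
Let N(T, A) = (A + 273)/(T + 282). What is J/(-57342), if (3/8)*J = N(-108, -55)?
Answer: -436/7483131 ≈ -5.8264e-5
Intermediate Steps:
N(T, A) = (273 + A)/(282 + T)
J = 872/261 (J = 8*((273 - 55)/(282 - 108))/3 = 8*(218/174)/3 = 8*((1/174)*218)/3 = (8/3)*(109/87) = 872/261 ≈ 3.3410)
J/(-57342) = (872/261)/(-57342) = (872/261)*(-1/57342) = -436/7483131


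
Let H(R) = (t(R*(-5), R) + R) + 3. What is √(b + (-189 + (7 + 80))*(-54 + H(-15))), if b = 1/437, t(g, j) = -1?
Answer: √1305082583/437 ≈ 82.668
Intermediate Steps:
H(R) = 2 + R (H(R) = (-1 + R) + 3 = 2 + R)
b = 1/437 ≈ 0.0022883
√(b + (-189 + (7 + 80))*(-54 + H(-15))) = √(1/437 + (-189 + (7 + 80))*(-54 + (2 - 15))) = √(1/437 + (-189 + 87)*(-54 - 13)) = √(1/437 - 102*(-67)) = √(1/437 + 6834) = √(2986459/437) = √1305082583/437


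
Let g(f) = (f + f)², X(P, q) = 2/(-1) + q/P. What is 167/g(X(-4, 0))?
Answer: 167/16 ≈ 10.438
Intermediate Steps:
X(P, q) = -2 + q/P (X(P, q) = 2*(-1) + q/P = -2 + q/P)
g(f) = 4*f² (g(f) = (2*f)² = 4*f²)
167/g(X(-4, 0)) = 167/((4*(-2 + 0/(-4))²)) = 167/((4*(-2 + 0*(-¼))²)) = 167/((4*(-2 + 0)²)) = 167/((4*(-2)²)) = 167/((4*4)) = 167/16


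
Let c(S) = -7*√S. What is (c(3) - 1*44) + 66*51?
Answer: 3322 - 7*√3 ≈ 3309.9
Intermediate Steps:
(c(3) - 1*44) + 66*51 = (-7*√3 - 1*44) + 66*51 = (-7*√3 - 44) + 3366 = (-44 - 7*√3) + 3366 = 3322 - 7*√3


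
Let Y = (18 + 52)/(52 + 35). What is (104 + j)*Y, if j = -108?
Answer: -280/87 ≈ -3.2184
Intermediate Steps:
Y = 70/87 ≈ 0.80460
(104 + j)*Y = (104 - 108)*(70/87) = -4*70/87 = -280/87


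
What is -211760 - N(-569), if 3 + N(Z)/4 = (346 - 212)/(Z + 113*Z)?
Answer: -6867622616/32433 ≈ -2.1175e+5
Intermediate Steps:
N(Z) = -12 + 268/(57*Z) (N(Z) = -12 + 4*((346 - 212)/(Z + 113*Z)) = -12 + 4*(134/((114*Z))) = -12 + 4*(134*(1/(114*Z))) = -12 + 4*(67/(57*Z)) = -12 + 268/(57*Z))
-211760 - N(-569) = -211760 - (-12 + (268/57)/(-569)) = -211760 - (-12 + (268/57)*(-1/569)) = -211760 - (-12 - 268/32433) = -211760 - 1*(-389464/32433) = -211760 + 389464/32433 = -6867622616/32433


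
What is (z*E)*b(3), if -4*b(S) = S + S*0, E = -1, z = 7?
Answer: 21/4 ≈ 5.2500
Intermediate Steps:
b(S) = -S/4 (b(S) = -(S + S*0)/4 = -(S + 0)/4 = -S/4)
(z*E)*b(3) = (7*(-1))*(-¼*3) = -7*(-¾) = 21/4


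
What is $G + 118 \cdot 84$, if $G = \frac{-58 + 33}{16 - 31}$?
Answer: $\frac{29741}{3} \approx 9913.7$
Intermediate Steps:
$G = \frac{5}{3}$ ($G = - \frac{25}{-15} = \left(-25\right) \left(- \frac{1}{15}\right) = \frac{5}{3} \approx 1.6667$)
$G + 118 \cdot 84 = \frac{5}{3} + 118 \cdot 84 = \frac{5}{3} + 9912 = \frac{29741}{3}$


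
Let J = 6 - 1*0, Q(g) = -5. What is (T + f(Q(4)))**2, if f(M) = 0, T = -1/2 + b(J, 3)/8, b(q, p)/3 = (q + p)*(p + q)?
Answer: 57121/64 ≈ 892.52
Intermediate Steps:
J = 6 (J = 6 + 0 = 6)
b(q, p) = 3*(p + q)**2 (b(q, p) = 3*((q + p)*(p + q)) = 3*((p + q)*(p + q)) = 3*(p + q)**2)
T = 239/8 (T = -1/2 + (3*(3 + 6)**2)/8 = -1*1/2 + (3*9**2)*(1/8) = -1/2 + (3*81)*(1/8) = -1/2 + 243*(1/8) = -1/2 + 243/8 = 239/8 ≈ 29.875)
(T + f(Q(4)))**2 = (239/8 + 0)**2 = (239/8)**2 = 57121/64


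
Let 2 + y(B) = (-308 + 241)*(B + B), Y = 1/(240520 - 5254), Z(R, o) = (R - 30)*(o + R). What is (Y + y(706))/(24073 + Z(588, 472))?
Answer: -22257575195/144818692098 ≈ -0.15369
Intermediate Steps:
Z(R, o) = (-30 + R)*(R + o)
Y = 1/235266 ≈ 4.2505e-6
y(B) = -2 - 134*B (y(B) = -2 + (-308 + 241)*(B + B) = -2 - 134*B)
(Y + y(706))/(24073 + Z(588, 472)) = (1/235266 + (-2 - 134*706))/(24073 + (588² - 30*588 - 30*472 + 588*472)) = (1/235266 + (-2 - 94604))/(24073 + (345744 - 17640 - 14160 + 277536)) = (1/235266 - 94606)/(24073 + 591480) = -22257575195/235266/615553 = -22257575195/235266*1/615553 = -22257575195/144818692098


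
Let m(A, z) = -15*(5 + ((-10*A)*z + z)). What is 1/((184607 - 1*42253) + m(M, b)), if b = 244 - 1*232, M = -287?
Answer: -1/374501 ≈ -2.6702e-6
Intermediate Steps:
b = 12 (b = 244 - 232 = 12)
m(A, z) = -75 - 15*z + 150*A*z (m(A, z) = -15*(5 + (-10*A*z + z)) = -15*(5 + (z - 10*A*z)) = -15*(5 + z - 10*A*z) = -75 - 15*z + 150*A*z)
1/((184607 - 1*42253) + m(M, b)) = 1/((184607 - 1*42253) + (-75 - 15*12 + 150*(-287)*12)) = 1/((184607 - 42253) + (-75 - 180 - 516600)) = 1/(142354 - 516855) = 1/(-374501) = -1/374501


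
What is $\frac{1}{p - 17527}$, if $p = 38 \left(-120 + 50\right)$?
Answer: $- \frac{1}{20187} \approx -4.9537 \cdot 10^{-5}$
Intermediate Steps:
$p = -2660$ ($p = 38 \left(-70\right) = -2660$)
$\frac{1}{p - 17527} = \frac{1}{-2660 - 17527} = \frac{1}{-20187} = - \frac{1}{20187}$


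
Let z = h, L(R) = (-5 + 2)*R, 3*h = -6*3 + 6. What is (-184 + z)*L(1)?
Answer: 564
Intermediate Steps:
h = -4 (h = (-6*3 + 6)/3 = (-18 + 6)/3 = (⅓)*(-12) = -4)
L(R) = -3*R
z = -4
(-184 + z)*L(1) = (-184 - 4)*(-3*1) = -188*(-3) = 564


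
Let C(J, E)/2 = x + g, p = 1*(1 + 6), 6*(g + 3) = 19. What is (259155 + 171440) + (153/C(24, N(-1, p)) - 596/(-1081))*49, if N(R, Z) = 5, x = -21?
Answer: 58163487104/135125 ≈ 4.3044e+5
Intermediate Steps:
g = ⅙ (g = -3 + (⅙)*19 = -3 + 19/6 = ⅙ ≈ 0.16667)
p = 7 (p = 1*7 = 7)
C(J, E) = -125/3 (C(J, E) = 2*(-21 + ⅙) = 2*(-125/6) = -125/3)
(259155 + 171440) + (153/C(24, N(-1, p)) - 596/(-1081))*49 = (259155 + 171440) + (153/(-125/3) - 596/(-1081))*49 = 430595 + (153*(-3/125) - 596*(-1/1081))*49 = 430595 + (-459/125 + 596/1081)*49 = 430595 - 421679/135125*49 = 430595 - 20662271/135125 = 58163487104/135125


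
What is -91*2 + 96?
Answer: -86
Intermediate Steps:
-91*2 + 96 = -182 + 96 = -86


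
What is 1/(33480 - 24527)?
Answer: 1/8953 ≈ 0.00011169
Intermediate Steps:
1/(33480 - 24527) = 1/8953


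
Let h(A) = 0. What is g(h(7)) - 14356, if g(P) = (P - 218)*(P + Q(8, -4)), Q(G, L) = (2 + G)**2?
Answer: -36156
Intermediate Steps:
g(P) = (-218 + P)*(100 + P) (g(P) = (P - 218)*(P + (2 + 8)**2) = (-218 + P)*(P + 10**2) = (-218 + P)*(P + 100) = (-218 + P)*(100 + P))
g(h(7)) - 14356 = (-21800 + 0**2 - 118*0) - 14356 = (-21800 + 0 + 0) - 14356 = -21800 - 14356 = -36156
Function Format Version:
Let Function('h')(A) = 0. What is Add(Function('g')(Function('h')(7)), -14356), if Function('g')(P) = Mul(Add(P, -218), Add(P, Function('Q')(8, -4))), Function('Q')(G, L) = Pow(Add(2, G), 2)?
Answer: -36156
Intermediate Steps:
Function('g')(P) = Mul(Add(-218, P), Add(100, P)) (Function('g')(P) = Mul(Add(P, -218), Add(P, Pow(Add(2, 8), 2))) = Mul(Add(-218, P), Add(P, Pow(10, 2))) = Mul(Add(-218, P), Add(P, 100)) = Mul(Add(-218, P), Add(100, P)))
Add(Function('g')(Function('h')(7)), -14356) = Add(Add(-21800, Pow(0, 2), Mul(-118, 0)), -14356) = Add(Add(-21800, 0, 0), -14356) = Add(-21800, -14356) = -36156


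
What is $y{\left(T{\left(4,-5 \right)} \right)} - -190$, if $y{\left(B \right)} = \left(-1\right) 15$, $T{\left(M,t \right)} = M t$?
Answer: $175$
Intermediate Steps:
$y{\left(B \right)} = -15$
$y{\left(T{\left(4,-5 \right)} \right)} - -190 = -15 - -190 = -15 + 190 = 175$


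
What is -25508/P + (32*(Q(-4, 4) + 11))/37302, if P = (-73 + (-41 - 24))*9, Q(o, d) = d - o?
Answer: 79354546/3860757 ≈ 20.554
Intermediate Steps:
P = -1242 (P = (-73 - 65)*9 = -138*9 = -1242)
-25508/P + (32*(Q(-4, 4) + 11))/37302 = -25508/(-1242) + (32*((4 - 1*(-4)) + 11))/37302 = -25508*(-1/1242) + (32*((4 + 4) + 11))*(1/37302) = 12754/621 + (32*(8 + 11))*(1/37302) = 12754/621 + (32*19)*(1/37302) = 12754/621 + 608*(1/37302) = 12754/621 + 304/18651 = 79354546/3860757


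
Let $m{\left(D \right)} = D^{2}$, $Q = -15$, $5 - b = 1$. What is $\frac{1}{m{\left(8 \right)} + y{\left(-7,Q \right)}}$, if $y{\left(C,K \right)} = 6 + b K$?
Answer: $\frac{1}{10} \approx 0.1$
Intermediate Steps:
$b = 4$ ($b = 5 - 1 = 4$)
$y{\left(C,K \right)} = 6 + 4 K$
$\frac{1}{m{\left(8 \right)} + y{\left(-7,Q \right)}} = \frac{1}{8^{2} + \left(6 + 4 \left(-15\right)\right)} = \frac{1}{64 + \left(6 - 60\right)} = \frac{1}{64 - 54} = \frac{1}{10}$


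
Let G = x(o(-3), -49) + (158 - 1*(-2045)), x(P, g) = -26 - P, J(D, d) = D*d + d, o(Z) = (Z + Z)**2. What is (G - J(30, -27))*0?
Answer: 0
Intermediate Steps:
o(Z) = 4*Z**2 (o(Z) = (2*Z)**2 = 4*Z**2)
J(D, d) = d + D*d
G = 2141 (G = (-26 - 4*(-3)**2) + (158 - 1*(-2045)) = (-26 - 4*9) + (158 + 2045) = (-26 - 1*36) + 2203 = (-26 - 36) + 2203 = -62 + 2203 = 2141)
(G - J(30, -27))*0 = (2141 - (-27)*(1 + 30))*0 = (2141 - (-27)*31)*0 = (2141 - 1*(-837))*0 = (2141 + 837)*0 = 2978*0 = 0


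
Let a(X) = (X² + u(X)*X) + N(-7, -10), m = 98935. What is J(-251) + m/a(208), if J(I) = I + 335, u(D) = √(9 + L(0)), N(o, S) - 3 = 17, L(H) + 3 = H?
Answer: 13469574049/156103756 - 1286155*√6/117077817 ≈ 86.259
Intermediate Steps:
L(H) = -3 + H
N(o, S) = 20 (N(o, S) = 3 + 17 = 20)
u(D) = √6 (u(D) = √(9 + (-3 + 0)) = √(9 - 3) = √6)
a(X) = 20 + X² + X*√6 (a(X) = (X² + √6*X) + 20 = (X² + X*√6) + 20 = 20 + X² + X*√6)
J(I) = 335 + I
J(-251) + m/a(208) = (335 - 251) + 98935/(20 + 208² + 208*√6) = 84 + 98935/(20 + 43264 + 208*√6) = 84 + 98935/(43284 + 208*√6)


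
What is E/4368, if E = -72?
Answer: -3/182 ≈ -0.016484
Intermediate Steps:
E/4368 = -72/4368 = -72*1/4368 = -3/182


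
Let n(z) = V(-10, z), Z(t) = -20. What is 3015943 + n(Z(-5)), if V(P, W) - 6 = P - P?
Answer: 3015949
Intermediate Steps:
V(P, W) = 6 (V(P, W) = 6 + (P - P) = 6 + 0 = 6)
n(z) = 6
3015943 + n(Z(-5)) = 3015943 + 6 = 3015949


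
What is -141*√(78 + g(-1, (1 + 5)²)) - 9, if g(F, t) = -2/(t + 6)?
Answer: -9 - 47*√34377/7 ≈ -1253.9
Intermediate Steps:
g(F, t) = -2/(6 + t)
-141*√(78 + g(-1, (1 + 5)²)) - 9 = -141*√(78 - 2/(6 + (1 + 5)²)) - 9 = -141*√(78 - 2/(6 + 6²)) - 9 = -141*√(78 - 2/(6 + 36)) - 9 = -141*√(78 - 2/42) - 9 = -141*√(78 - 2*1/42) - 9 = -141*√(78 - 1/21) - 9 = -47*√34377/7 - 9 = -9 - 47*√34377/7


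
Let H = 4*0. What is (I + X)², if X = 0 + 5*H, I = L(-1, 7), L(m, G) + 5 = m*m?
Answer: 16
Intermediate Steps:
H = 0
L(m, G) = -5 + m² (L(m, G) = -5 + m*m = -5 + m²)
I = -4 (I = -5 + (-1)² = -5 + 1 = -4)
X = 0 (X = 0 + 5*0 = 0 + 0 = 0)
(I + X)² = (-4 + 0)² = (-4)² = 16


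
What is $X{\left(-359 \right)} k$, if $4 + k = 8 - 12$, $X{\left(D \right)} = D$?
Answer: $2872$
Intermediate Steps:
$k = -8$ ($k = -4 + \left(8 - 12\right) = -4 - 4 = -8$)
$X{\left(-359 \right)} k = \left(-359\right) \left(-8\right) = 2872$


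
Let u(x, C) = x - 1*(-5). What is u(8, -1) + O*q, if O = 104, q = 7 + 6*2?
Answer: 1989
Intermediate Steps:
u(x, C) = 5 + x (u(x, C) = x + 5 = 5 + x)
q = 19 (q = 7 + 12 = 19)
u(8, -1) + O*q = (5 + 8) + 104*19 = 13 + 1976 = 1989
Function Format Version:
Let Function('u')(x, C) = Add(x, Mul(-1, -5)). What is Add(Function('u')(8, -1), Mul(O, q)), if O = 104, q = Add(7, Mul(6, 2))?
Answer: 1989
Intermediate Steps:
Function('u')(x, C) = Add(5, x) (Function('u')(x, C) = Add(x, 5) = Add(5, x))
q = 19 (q = Add(7, 12) = 19)
Add(Function('u')(8, -1), Mul(O, q)) = Add(Add(5, 8), Mul(104, 19)) = Add(13, 1976) = 1989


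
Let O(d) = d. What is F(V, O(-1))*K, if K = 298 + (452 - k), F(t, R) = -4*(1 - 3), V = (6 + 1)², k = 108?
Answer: 5136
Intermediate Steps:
V = 49 (V = 7² = 49)
F(t, R) = 8 (F(t, R) = -4*(-2) = 8)
K = 642 (K = 298 + (452 - 1*108) = 298 + (452 - 108) = 298 + 344 = 642)
F(V, O(-1))*K = 8*642 = 5136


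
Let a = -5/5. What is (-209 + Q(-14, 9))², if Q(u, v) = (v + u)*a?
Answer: 41616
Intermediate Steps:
a = -1 (a = -5*⅕ = -1)
Q(u, v) = -u - v (Q(u, v) = (v + u)*(-1) = (u + v)*(-1) = -u - v)
(-209 + Q(-14, 9))² = (-209 + (-1*(-14) - 1*9))² = (-209 + (14 - 9))² = (-209 + 5)² = (-204)² = 41616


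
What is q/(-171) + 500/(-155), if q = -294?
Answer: -2662/1767 ≈ -1.5065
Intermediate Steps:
q/(-171) + 500/(-155) = -294/(-171) + 500/(-155) = -294*(-1/171) + 500*(-1/155) = 98/57 - 100/31 = -2662/1767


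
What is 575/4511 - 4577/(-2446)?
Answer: 22053297/11033906 ≈ 1.9987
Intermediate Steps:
575/4511 - 4577/(-2446) = 575*(1/4511) - 4577*(-1/2446) = 575/4511 + 4577/2446 = 22053297/11033906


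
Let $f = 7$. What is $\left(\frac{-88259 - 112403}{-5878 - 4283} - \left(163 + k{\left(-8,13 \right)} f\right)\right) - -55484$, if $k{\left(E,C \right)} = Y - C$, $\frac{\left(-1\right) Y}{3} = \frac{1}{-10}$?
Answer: $\frac{5632206559}{101610} \approx 55430.0$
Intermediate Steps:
$Y = \frac{3}{10}$ ($Y = - \frac{3}{-10} = \left(-3\right) \left(- \frac{1}{10}\right) = \frac{3}{10} \approx 0.3$)
$k{\left(E,C \right)} = \frac{3}{10} - C$
$\left(\frac{-88259 - 112403}{-5878 - 4283} - \left(163 + k{\left(-8,13 \right)} f\right)\right) - -55484 = \left(\frac{-88259 - 112403}{-5878 - 4283} - \left(163 + \left(\frac{3}{10} - 13\right) 7\right)\right) - -55484 = \left(- \frac{200662}{-10161} - \left(163 + \left(\frac{3}{10} - 13\right) 7\right)\right) + 55484 = \left(\left(-200662\right) \left(- \frac{1}{10161}\right) - \left(163 - \frac{889}{10}\right)\right) + 55484 = \left(\frac{200662}{10161} - \left(163 - \frac{889}{10}\right)\right) + 55484 = \left(\frac{200662}{10161} - \frac{741}{10}\right) + 55484 = - \frac{5522681}{101610} + 55484 = \frac{5632206559}{101610}$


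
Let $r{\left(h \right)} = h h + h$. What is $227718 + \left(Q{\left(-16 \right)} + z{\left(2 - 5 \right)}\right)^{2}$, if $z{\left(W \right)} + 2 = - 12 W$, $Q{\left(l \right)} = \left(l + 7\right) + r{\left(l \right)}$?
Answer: $297943$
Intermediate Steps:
$r{\left(h \right)} = h + h^{2}$ ($r{\left(h \right)} = h^{2} + h = h + h^{2}$)
$Q{\left(l \right)} = 7 + l + l \left(1 + l\right)$ ($Q{\left(l \right)} = \left(l + 7\right) + l \left(1 + l\right) = \left(7 + l\right) + l \left(1 + l\right) = 7 + l + l \left(1 + l\right)$)
$z{\left(W \right)} = -2 - 12 W$
$227718 + \left(Q{\left(-16 \right)} + z{\left(2 - 5 \right)}\right)^{2} = 227718 + \left(\left(7 - 16 - 16 \left(1 - 16\right)\right) - \left(2 + 12 \left(2 - 5\right)\right)\right)^{2} = 227718 + \left(\left(7 - 16 - -240\right) - \left(2 + 12 \left(2 - 5\right)\right)\right)^{2} = 227718 + \left(\left(7 - 16 + 240\right) - -34\right)^{2} = 227718 + \left(231 + \left(-2 + 36\right)\right)^{2} = 227718 + \left(231 + 34\right)^{2} = 227718 + 265^{2} = 227718 + 70225 = 297943$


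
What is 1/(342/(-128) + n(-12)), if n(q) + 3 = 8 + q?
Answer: -64/619 ≈ -0.10339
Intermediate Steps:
n(q) = 5 + q (n(q) = -3 + (8 + q) = 5 + q)
1/(342/(-128) + n(-12)) = 1/(342/(-128) + (5 - 12)) = 1/(342*(-1/128) - 7) = 1/(-171/64 - 7) = 1/(-619/64) = -64/619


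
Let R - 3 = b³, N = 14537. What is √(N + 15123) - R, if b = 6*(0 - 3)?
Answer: 5829 + 2*√7415 ≈ 6001.2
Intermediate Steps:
b = -18 (b = 6*(-3) = -18)
R = -5829 (R = 3 + (-18)³ = 3 - 5832 = -5829)
√(N + 15123) - R = √(14537 + 15123) - 1*(-5829) = √29660 + 5829 = 2*√7415 + 5829 = 5829 + 2*√7415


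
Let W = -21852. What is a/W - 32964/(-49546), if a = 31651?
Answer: -423925559/541339596 ≈ -0.78310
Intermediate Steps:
a/W - 32964/(-49546) = 31651/(-21852) - 32964/(-49546) = 31651*(-1/21852) - 32964*(-1/49546) = -31651/21852 + 16482/24773 = -423925559/541339596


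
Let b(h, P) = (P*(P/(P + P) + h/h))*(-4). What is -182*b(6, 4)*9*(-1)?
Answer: -39312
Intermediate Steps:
b(h, P) = -6*P (b(h, P) = (P*(P/((2*P)) + 1))*(-4) = (P*(P*(1/(2*P)) + 1))*(-4) = (P*(1/2 + 1))*(-4) = (P*(3/2))*(-4) = (3*P/2)*(-4) = -6*P)
-182*b(6, 4)*9*(-1) = -182*-6*4*9*(-1) = -182*(-24*9)*(-1) = -(-39312)*(-1) = -182*216 = -39312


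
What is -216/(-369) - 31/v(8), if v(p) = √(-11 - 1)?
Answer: 24/41 + 31*I*√3/6 ≈ 0.58537 + 8.9489*I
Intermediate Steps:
v(p) = 2*I*√3 (v(p) = √(-12) = 2*I*√3)
-216/(-369) - 31/v(8) = -216/(-369) - 31*(-I*√3/6) = -216*(-1/369) - (-31)*I*√3/6 = 24/41 + 31*I*√3/6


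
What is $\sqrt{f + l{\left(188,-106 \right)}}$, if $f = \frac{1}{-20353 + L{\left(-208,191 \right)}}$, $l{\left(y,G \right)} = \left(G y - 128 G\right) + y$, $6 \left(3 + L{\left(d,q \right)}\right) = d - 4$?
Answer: $\frac{i \sqrt{23097218262994}}{61174} \approx 78.562 i$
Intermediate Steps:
$L{\left(d,q \right)} = - \frac{11}{3} + \frac{d}{6}$ ($L{\left(d,q \right)} = -3 + \frac{d - 4}{6} = -3 + \frac{-4 + d}{6} = -3 + \left(- \frac{2}{3} + \frac{d}{6}\right) = - \frac{11}{3} + \frac{d}{6}$)
$l{\left(y,G \right)} = y - 128 G + G y$ ($l{\left(y,G \right)} = \left(- 128 G + G y\right) + y = y - 128 G + G y$)
$f = - \frac{3}{61174}$ ($f = \frac{1}{-20353 + \left(- \frac{11}{3} + \frac{1}{6} \left(-208\right)\right)} = \frac{1}{-20353 - \frac{115}{3}} = \frac{1}{- \frac{61174}{3}} = - \frac{3}{61174} \approx -4.904 \cdot 10^{-5}$)
$\sqrt{f + l{\left(188,-106 \right)}} = \sqrt{- \frac{3}{61174} - 6172} = \sqrt{- \frac{377565931}{61174}} = \frac{i \sqrt{23097218262994}}{61174}$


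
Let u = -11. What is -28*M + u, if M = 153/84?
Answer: -62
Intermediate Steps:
M = 51/28 (M = 153*(1/84) = 51/28 ≈ 1.8214)
-28*M + u = -28*51/28 - 11 = -51 - 11 = -62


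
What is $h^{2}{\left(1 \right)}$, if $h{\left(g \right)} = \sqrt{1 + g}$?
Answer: $2$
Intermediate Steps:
$h^{2}{\left(1 \right)} = \left(\sqrt{1 + 1}\right)^{2} = \left(\sqrt{2}\right)^{2} = 2$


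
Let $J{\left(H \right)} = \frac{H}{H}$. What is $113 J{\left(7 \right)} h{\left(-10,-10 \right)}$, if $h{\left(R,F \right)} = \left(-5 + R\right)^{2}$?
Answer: $25425$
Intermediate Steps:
$J{\left(H \right)} = 1$
$113 J{\left(7 \right)} h{\left(-10,-10 \right)} = 113 \cdot 1 \left(-5 - 10\right)^{2} = 113 \left(-15\right)^{2} = 113 \cdot 225 = 25425$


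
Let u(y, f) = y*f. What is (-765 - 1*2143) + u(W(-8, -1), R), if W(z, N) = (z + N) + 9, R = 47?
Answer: -2908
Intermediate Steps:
W(z, N) = 9 + N + z (W(z, N) = (N + z) + 9 = 9 + N + z)
u(y, f) = f*y
(-765 - 1*2143) + u(W(-8, -1), R) = (-765 - 1*2143) + 47*(9 - 1 - 8) = (-765 - 2143) + 47*0 = -2908 + 0 = -2908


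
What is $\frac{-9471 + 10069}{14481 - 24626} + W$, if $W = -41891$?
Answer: $- \frac{424984793}{10145} \approx -41891.0$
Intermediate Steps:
$\frac{-9471 + 10069}{14481 - 24626} + W = \frac{-9471 + 10069}{14481 - 24626} - 41891 = \frac{598}{-10145} - 41891 = 598 \left(- \frac{1}{10145}\right) - 41891 = - \frac{598}{10145} - 41891 = - \frac{424984793}{10145}$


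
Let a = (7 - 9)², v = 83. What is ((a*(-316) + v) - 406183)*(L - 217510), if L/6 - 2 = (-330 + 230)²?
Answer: 64159015272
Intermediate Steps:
a = 4 (a = (-2)² = 4)
L = 60012 (L = 12 + 6*(-330 + 230)² = 12 + 6*(-100)² = 12 + 6*10000 = 12 + 60000 = 60012)
((a*(-316) + v) - 406183)*(L - 217510) = ((4*(-316) + 83) - 406183)*(60012 - 217510) = ((-1264 + 83) - 406183)*(-157498) = (-1181 - 406183)*(-157498) = -407364*(-157498) = 64159015272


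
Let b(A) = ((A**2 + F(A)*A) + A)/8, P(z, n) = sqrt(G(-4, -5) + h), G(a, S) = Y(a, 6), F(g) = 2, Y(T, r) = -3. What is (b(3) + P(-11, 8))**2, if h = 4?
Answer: 169/16 ≈ 10.563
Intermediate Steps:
G(a, S) = -3
P(z, n) = 1 (P(z, n) = sqrt(-3 + 4) = sqrt(1) = 1)
b(A) = A**2/8 + 3*A/8 (b(A) = ((A**2 + 2*A) + A)/8 = (A**2 + 3*A)*(1/8) = A**2/8 + 3*A/8)
(b(3) + P(-11, 8))**2 = ((1/8)*3*(3 + 3) + 1)**2 = ((1/8)*3*6 + 1)**2 = (9/4 + 1)**2 = (13/4)**2 = 169/16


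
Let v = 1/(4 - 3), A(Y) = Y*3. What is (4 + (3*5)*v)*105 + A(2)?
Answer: 2001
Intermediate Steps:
A(Y) = 3*Y
v = 1 (v = 1/1 = 1)
(4 + (3*5)*v)*105 + A(2) = (4 + (3*5)*1)*105 + 3*2 = (4 + 15*1)*105 + 6 = (4 + 15)*105 + 6 = 19*105 + 6 = 1995 + 6 = 2001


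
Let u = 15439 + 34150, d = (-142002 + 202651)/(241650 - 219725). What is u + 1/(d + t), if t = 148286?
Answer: 161225303949136/3251231199 ≈ 49589.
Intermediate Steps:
d = 60649/21925 ≈ 2.7662
u = 49589
u + 1/(d + t) = 49589 + 1/(60649/21925 + 148286) = 49589 + 1/(3251231199/21925) = 49589 + 21925/3251231199 = 161225303949136/3251231199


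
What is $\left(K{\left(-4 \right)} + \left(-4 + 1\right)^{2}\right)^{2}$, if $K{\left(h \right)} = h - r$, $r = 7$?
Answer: $4$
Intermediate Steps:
$K{\left(h \right)} = -7 + h$ ($K{\left(h \right)} = h - 7 = -7 + h$)
$\left(K{\left(-4 \right)} + \left(-4 + 1\right)^{2}\right)^{2} = \left(\left(-7 - 4\right) + \left(-4 + 1\right)^{2}\right)^{2} = \left(-11 + \left(-3\right)^{2}\right)^{2} = \left(-11 + 9\right)^{2} = \left(-2\right)^{2} = 4$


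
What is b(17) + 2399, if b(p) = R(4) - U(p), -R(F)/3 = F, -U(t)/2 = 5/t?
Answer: 40589/17 ≈ 2387.6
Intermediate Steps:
U(t) = -10/t
R(F) = -3*F
b(p) = -12 + 10/p (b(p) = -3*4 - (-10)/p = -12 + 10/p)
b(17) + 2399 = (-12 + 10/17) + 2399 = -194/17 + 2399 = 40589/17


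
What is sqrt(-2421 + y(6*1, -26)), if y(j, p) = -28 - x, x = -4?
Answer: I*sqrt(2445) ≈ 49.447*I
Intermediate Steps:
y(j, p) = -24 (y(j, p) = -28 - 1*(-4) = -28 + 4 = -24)
sqrt(-2421 + y(6*1, -26)) = sqrt(-2421 - 24) = sqrt(-2445) = I*sqrt(2445)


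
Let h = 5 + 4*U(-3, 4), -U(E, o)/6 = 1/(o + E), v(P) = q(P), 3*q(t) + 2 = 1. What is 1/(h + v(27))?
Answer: -3/58 ≈ -0.051724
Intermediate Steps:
q(t) = -⅓ (q(t) = -⅔ + (⅓)*1 = -⅔ + ⅓ = -⅓)
v(P) = -⅓
U(E, o) = -6/(E + o) (U(E, o) = -6/(o + E) = -6/(E + o))
h = -19 (h = 5 + 4*(-6/(-3 + 4)) = 5 + 4*(-6/1) = 5 + 4*(-6*1) = 5 + 4*(-6) = 5 - 24 = -19)
1/(h + v(27)) = 1/(-19 - ⅓) = 1/(-58/3) = -3/58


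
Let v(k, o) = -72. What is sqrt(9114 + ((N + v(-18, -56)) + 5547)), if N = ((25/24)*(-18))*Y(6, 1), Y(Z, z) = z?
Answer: sqrt(58281)/2 ≈ 120.71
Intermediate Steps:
N = -75/4 (N = ((25/24)*(-18))*1 = -75/4*1 = -75/4 ≈ -18.750)
sqrt(9114 + ((N + v(-18, -56)) + 5547)) = sqrt(9114 + ((-75/4 - 72) + 5547)) = sqrt(9114 + (-363/4 + 5547)) = sqrt(9114 + 21825/4) = sqrt(58281/4) = sqrt(58281)/2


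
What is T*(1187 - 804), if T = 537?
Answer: 205671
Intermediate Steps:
T*(1187 - 804) = 537*(1187 - 804) = 537*383 = 205671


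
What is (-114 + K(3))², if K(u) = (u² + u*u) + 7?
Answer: 7921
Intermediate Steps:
K(u) = 7 + 2*u² (K(u) = (u² + u²) + 7 = 2*u² + 7 = 7 + 2*u²)
(-114 + K(3))² = (-114 + (7 + 2*3²))² = (-114 + (7 + 2*9))² = (-114 + (7 + 18))² = (-114 + 25)² = (-89)² = 7921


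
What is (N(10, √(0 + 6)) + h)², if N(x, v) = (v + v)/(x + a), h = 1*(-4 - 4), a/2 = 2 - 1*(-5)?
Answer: (96 - √6)²/144 ≈ 60.776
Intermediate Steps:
a = 14 (a = 2*(2 - 1*(-5)) = 2*(2 + 5) = 2*7 = 14)
h = -8 (h = 1*(-8) = -8)
N(x, v) = 2*v/(14 + x) (N(x, v) = (v + v)/(x + 14) = (2*v)/(14 + x) = 2*v/(14 + x))
(N(10, √(0 + 6)) + h)² = (2*√(0 + 6)/(14 + 10) - 8)² = (2*√6/24 - 8)² = (2*√6*(1/24) - 8)² = (√6/12 - 8)² = (-8 + √6/12)²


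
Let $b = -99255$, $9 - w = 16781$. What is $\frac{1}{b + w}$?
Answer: $- \frac{1}{116027} \approx -8.6187 \cdot 10^{-6}$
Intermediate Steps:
$w = -16772$ ($w = 9 - 16781 = -16772$)
$\frac{1}{b + w} = \frac{1}{-99255 - 16772} = \frac{1}{-116027} = - \frac{1}{116027}$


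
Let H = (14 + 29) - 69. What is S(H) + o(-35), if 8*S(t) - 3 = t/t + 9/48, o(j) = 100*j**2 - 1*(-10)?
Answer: 15681347/128 ≈ 1.2251e+5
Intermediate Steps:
H = -26 (H = 43 - 69 = -26)
o(j) = 10 + 100*j**2 (o(j) = 100*j**2 + 10 = 10 + 100*j**2)
S(t) = 67/128 (S(t) = 3/8 + (t/t + 9/48)/8 = 3/8 + (1 + 9*(1/48))/8 = 3/8 + (1 + 3/16)/8 = 3/8 + (1/8)*(19/16) = 3/8 + 19/128 = 67/128)
S(H) + o(-35) = 67/128 + (10 + 100*(-35)**2) = 67/128 + (10 + 100*1225) = 67/128 + (10 + 122500) = 67/128 + 122510 = 15681347/128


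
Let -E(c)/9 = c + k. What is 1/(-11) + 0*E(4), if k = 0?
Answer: -1/11 ≈ -0.090909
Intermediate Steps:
E(c) = -9*c (E(c) = -9*(c + 0) = -9*c)
1/(-11) + 0*E(4) = 1/(-11) + 0*(-9*4) = -1/11 + 0*(-36) = -1/11 + 0 = -1/11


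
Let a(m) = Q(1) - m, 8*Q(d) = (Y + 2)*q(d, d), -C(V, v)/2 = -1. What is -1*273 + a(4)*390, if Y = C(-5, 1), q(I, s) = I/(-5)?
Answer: -1872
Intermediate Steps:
C(V, v) = 2 (C(V, v) = -2*(-1) = 2)
q(I, s) = -I/5 (q(I, s) = I*(-⅕) = -I/5)
Y = 2
Q(d) = -d/10 (Q(d) = ((2 + 2)*(-d/5))/8 = (4*(-d/5))/8 = (-4*d/5)/8 = -d/10)
a(m) = -⅒ - m (a(m) = -⅒*1 - m = -⅒ - m)
-1*273 + a(4)*390 = -1*273 + (-⅒ - 1*4)*390 = -273 + (-⅒ - 4)*390 = -273 - 41/10*390 = -273 - 1599 = -1872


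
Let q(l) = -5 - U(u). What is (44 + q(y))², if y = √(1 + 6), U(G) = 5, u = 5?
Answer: 1156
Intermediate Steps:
y = √7 ≈ 2.6458
q(l) = -10 (q(l) = -5 - 1*5 = -5 - 5 = -10)
(44 + q(y))² = (44 - 10)² = 34² = 1156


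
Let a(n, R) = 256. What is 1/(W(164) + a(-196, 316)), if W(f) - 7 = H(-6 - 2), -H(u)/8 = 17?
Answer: 1/127 ≈ 0.0078740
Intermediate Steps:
H(u) = -136 (H(u) = -8*17 = -136)
W(f) = -129 (W(f) = 7 - 136 = -129)
1/(W(164) + a(-196, 316)) = 1/(-129 + 256) = 1/127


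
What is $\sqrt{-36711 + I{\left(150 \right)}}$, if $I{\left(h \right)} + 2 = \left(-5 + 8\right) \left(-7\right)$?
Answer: $i \sqrt{36734} \approx 191.66 i$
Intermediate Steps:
$I{\left(h \right)} = -23$ ($I{\left(h \right)} = -2 + \left(-5 + 8\right) \left(-7\right) = -2 + 3 \left(-7\right) = -2 - 21 = -23$)
$\sqrt{-36711 + I{\left(150 \right)}} = \sqrt{-36711 - 23} = \sqrt{-36734} = i \sqrt{36734}$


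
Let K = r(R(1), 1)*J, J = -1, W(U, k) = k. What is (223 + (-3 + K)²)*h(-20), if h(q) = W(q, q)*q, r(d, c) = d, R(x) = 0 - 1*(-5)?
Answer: 114800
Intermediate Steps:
R(x) = 5 (R(x) = 0 + 5 = 5)
K = -5 (K = 5*(-1) = -5)
h(q) = q² (h(q) = q*q = q²)
(223 + (-3 + K)²)*h(-20) = (223 + (-3 - 5)²)*(-20)² = (223 + (-8)²)*400 = (223 + 64)*400 = 287*400 = 114800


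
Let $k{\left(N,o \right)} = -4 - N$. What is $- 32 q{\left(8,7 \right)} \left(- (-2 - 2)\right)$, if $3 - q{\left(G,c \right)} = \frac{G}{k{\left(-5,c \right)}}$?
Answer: $640$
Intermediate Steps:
$q{\left(G,c \right)} = 3 - G$ ($q{\left(G,c \right)} = 3 - \frac{G}{-4 - -5} = 3 - \frac{G}{-4 + 5} = 3 - \frac{G}{1} = 3 - G 1 = 3 - G$)
$- 32 q{\left(8,7 \right)} \left(- (-2 - 2)\right) = - 32 \left(3 - 8\right) \left(- (-2 - 2)\right) = - 32 \left(3 - 8\right) \left(\left(-1\right) \left(-4\right)\right) = \left(-32\right) \left(-5\right) 4 = 160 \cdot 4 = 640$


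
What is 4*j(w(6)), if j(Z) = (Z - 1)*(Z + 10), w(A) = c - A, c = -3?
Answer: -40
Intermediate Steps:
w(A) = -3 - A
j(Z) = (-1 + Z)*(10 + Z)
4*j(w(6)) = 4*(-10 + (-3 - 1*6)**2 + 9*(-3 - 1*6)) = 4*(-10 + (-3 - 6)**2 + 9*(-3 - 6)) = 4*(-10 + (-9)**2 + 9*(-9)) = 4*(-10 + 81 - 81) = 4*(-10) = -40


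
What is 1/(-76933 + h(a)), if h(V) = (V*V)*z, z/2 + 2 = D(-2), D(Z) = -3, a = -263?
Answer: -1/768623 ≈ -1.3010e-6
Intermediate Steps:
z = -10 (z = -4 + 2*(-3) = -4 - 6 = -10)
h(V) = -10*V**2 (h(V) = (V*V)*(-10) = V**2*(-10) = -10*V**2)
1/(-76933 + h(a)) = 1/(-76933 - 10*(-263)**2) = 1/(-76933 - 10*69169) = 1/(-76933 - 691690) = 1/(-768623) = -1/768623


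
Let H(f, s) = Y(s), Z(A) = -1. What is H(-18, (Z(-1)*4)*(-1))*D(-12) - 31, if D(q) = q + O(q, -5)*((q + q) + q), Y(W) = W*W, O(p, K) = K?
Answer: 2657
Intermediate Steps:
Y(W) = W²
H(f, s) = s²
D(q) = -14*q (D(q) = q - 5*((q + q) + q) = q - 5*(2*q + q) = q - 15*q = -14*q)
H(-18, (Z(-1)*4)*(-1))*D(-12) - 31 = (-1*4*(-1))²*(-14*(-12)) - 31 = (-4*(-1))²*168 - 31 = 4²*168 - 31 = 16*168 - 31 = 2688 - 31 = 2657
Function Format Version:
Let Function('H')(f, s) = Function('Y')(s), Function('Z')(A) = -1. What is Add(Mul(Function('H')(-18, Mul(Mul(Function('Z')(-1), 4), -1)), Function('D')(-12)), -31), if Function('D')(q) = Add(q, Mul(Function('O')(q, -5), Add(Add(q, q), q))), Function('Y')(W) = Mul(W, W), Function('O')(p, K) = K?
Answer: 2657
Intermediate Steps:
Function('Y')(W) = Pow(W, 2)
Function('H')(f, s) = Pow(s, 2)
Function('D')(q) = Mul(-14, q) (Function('D')(q) = Add(q, Mul(-5, Add(Add(q, q), q))) = Add(q, Mul(-5, Add(Mul(2, q), q))) = Add(q, Mul(-5, Mul(3, q))) = Add(q, Mul(-15, q)) = Mul(-14, q))
Add(Mul(Function('H')(-18, Mul(Mul(Function('Z')(-1), 4), -1)), Function('D')(-12)), -31) = Add(Mul(Pow(Mul(Mul(-1, 4), -1), 2), Mul(-14, -12)), -31) = Add(Mul(Pow(Mul(-4, -1), 2), 168), -31) = Add(Mul(Pow(4, 2), 168), -31) = Add(Mul(16, 168), -31) = Add(2688, -31) = 2657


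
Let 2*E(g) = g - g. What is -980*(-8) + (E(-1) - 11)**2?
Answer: 7961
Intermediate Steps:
E(g) = 0 (E(g) = (g - g)/2 = (1/2)*0 = 0)
-980*(-8) + (E(-1) - 11)**2 = -980*(-8) + (0 - 11)**2 = 7840 + (-11)**2 = 7840 + 121 = 7961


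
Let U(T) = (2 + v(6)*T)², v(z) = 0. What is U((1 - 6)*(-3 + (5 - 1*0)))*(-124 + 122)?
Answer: -8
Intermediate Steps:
U(T) = 4 (U(T) = (2 + 0*T)² = (2 + 0)² = 2² = 4)
U((1 - 6)*(-3 + (5 - 1*0)))*(-124 + 122) = 4*(-124 + 122) = 4*(-2) = -8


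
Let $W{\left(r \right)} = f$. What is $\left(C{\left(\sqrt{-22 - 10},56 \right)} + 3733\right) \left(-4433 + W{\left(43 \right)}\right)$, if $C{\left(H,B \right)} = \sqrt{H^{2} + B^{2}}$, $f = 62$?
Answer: $-16316943 - 17484 \sqrt{194} \approx -1.656 \cdot 10^{7}$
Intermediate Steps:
$W{\left(r \right)} = 62$
$C{\left(H,B \right)} = \sqrt{B^{2} + H^{2}}$
$\left(C{\left(\sqrt{-22 - 10},56 \right)} + 3733\right) \left(-4433 + W{\left(43 \right)}\right) = \left(\sqrt{56^{2} + \left(\sqrt{-22 - 10}\right)^{2}} + 3733\right) \left(-4433 + 62\right) = \left(\sqrt{3136 + \left(\sqrt{-32}\right)^{2}} + 3733\right) \left(-4371\right) = \left(\sqrt{3136 + \left(4 i \sqrt{2}\right)^{2}} + 3733\right) \left(-4371\right) = \left(\sqrt{3136 - 32} + 3733\right) \left(-4371\right) = \left(\sqrt{3104} + 3733\right) \left(-4371\right) = \left(4 \sqrt{194} + 3733\right) \left(-4371\right) = \left(3733 + 4 \sqrt{194}\right) \left(-4371\right) = -16316943 - 17484 \sqrt{194}$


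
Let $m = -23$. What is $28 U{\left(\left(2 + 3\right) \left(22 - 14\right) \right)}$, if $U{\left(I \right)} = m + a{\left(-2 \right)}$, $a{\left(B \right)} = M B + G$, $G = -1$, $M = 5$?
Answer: $-952$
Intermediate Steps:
$a{\left(B \right)} = -1 + 5 B$ ($a{\left(B \right)} = 5 B - 1 = -1 + 5 B$)
$U{\left(I \right)} = -34$ ($U{\left(I \right)} = -23 + \left(-1 + 5 \left(-2\right)\right) = -23 - 11 = -34$)
$28 U{\left(\left(2 + 3\right) \left(22 - 14\right) \right)} = 28 \left(-34\right) = -952$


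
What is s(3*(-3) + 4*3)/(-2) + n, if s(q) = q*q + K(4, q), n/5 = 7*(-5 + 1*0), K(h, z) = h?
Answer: -363/2 ≈ -181.50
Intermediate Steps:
n = -175 (n = 5*(7*(-5 + 1*0)) = 5*(7*(-5 + 0)) = 5*(7*(-5)) = 5*(-35) = -175)
s(q) = 4 + q² (s(q) = q*q + 4 = q² + 4 = 4 + q²)
s(3*(-3) + 4*3)/(-2) + n = (4 + (3*(-3) + 4*3)²)/(-2) - 175 = (4 + (-9 + 12)²)*(-½) - 175 = (4 + 3²)*(-½) - 175 = (4 + 9)*(-½) - 175 = 13*(-½) - 175 = -13/2 - 175 = -363/2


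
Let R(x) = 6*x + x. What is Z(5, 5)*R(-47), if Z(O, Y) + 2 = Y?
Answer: -987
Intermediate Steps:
Z(O, Y) = -2 + Y
R(x) = 7*x
Z(5, 5)*R(-47) = (-2 + 5)*(7*(-47)) = 3*(-329) = -987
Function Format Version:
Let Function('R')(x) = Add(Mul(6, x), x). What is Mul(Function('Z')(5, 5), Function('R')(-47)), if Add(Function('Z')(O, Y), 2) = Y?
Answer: -987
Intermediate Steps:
Function('Z')(O, Y) = Add(-2, Y)
Function('R')(x) = Mul(7, x)
Mul(Function('Z')(5, 5), Function('R')(-47)) = Mul(Add(-2, 5), Mul(7, -47)) = Mul(3, -329) = -987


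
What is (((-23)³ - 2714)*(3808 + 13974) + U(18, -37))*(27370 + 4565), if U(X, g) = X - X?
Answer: -8450446237770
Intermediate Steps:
U(X, g) = 0
(((-23)³ - 2714)*(3808 + 13974) + U(18, -37))*(27370 + 4565) = (((-23)³ - 2714)*(3808 + 13974) + 0)*(27370 + 4565) = ((-12167 - 2714)*17782 + 0)*31935 = (-14881*17782 + 0)*31935 = (-264613942 + 0)*31935 = -264613942*31935 = -8450446237770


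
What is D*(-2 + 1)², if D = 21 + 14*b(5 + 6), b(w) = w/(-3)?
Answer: -91/3 ≈ -30.333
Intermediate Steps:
b(w) = -w/3 (b(w) = w*(-⅓) = -w/3)
D = -91/3 (D = 21 + 14*(-(5 + 6)/3) = 21 + 14*(-⅓*11) = 21 + 14*(-11/3) = 21 - 154/3 = -91/3 ≈ -30.333)
D*(-2 + 1)² = -91*(-2 + 1)²/3 = -91/3*(-1)² = -91/3*1 = -91/3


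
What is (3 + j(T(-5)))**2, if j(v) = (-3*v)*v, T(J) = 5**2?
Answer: 3504384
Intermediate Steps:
T(J) = 25
j(v) = -3*v**2
(3 + j(T(-5)))**2 = (3 - 3*25**2)**2 = (3 - 3*625)**2 = (3 - 1875)**2 = (-1872)**2 = 3504384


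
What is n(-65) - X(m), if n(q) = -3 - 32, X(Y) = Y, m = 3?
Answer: -38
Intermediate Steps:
n(q) = -35
n(-65) - X(m) = -35 - 1*3 = -35 - 3 = -38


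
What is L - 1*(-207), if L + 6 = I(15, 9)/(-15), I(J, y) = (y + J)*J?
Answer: 177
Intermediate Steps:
I(J, y) = J*(J + y) (I(J, y) = (J + y)*J = J*(J + y))
L = -30 (L = -6 + (15*(15 + 9))/(-15) = -6 + (15*24)*(-1/15) = -6 + 360*(-1/15) = -6 - 24 = -30)
L - 1*(-207) = -30 - 1*(-207) = -30 + 207 = 177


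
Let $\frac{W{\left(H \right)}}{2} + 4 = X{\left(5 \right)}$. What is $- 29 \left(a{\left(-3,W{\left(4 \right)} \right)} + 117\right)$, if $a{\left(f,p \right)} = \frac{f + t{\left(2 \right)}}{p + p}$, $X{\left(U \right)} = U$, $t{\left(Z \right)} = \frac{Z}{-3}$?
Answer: $- \frac{40397}{12} \approx -3366.4$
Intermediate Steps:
$t{\left(Z \right)} = - \frac{Z}{3}$ ($t{\left(Z \right)} = Z \left(- \frac{1}{3}\right) = - \frac{Z}{3}$)
$W{\left(H \right)} = 2$ ($W{\left(H \right)} = -8 + 2 \cdot 5 = -8 + 10 = 2$)
$a{\left(f,p \right)} = \frac{- \frac{2}{3} + f}{2 p}$ ($a{\left(f,p \right)} = \frac{f - \frac{2}{3}}{p + p} = \frac{f - \frac{2}{3}}{2 p} = \left(- \frac{2}{3} + f\right) \frac{1}{2 p} = \frac{- \frac{2}{3} + f}{2 p}$)
$- 29 \left(a{\left(-3,W{\left(4 \right)} \right)} + 117\right) = - 29 \left(\frac{-2 + 3 \left(-3\right)}{6 \cdot 2} + 117\right) = - 29 \left(\frac{1}{6} \cdot \frac{1}{2} \left(-2 - 9\right) + 117\right) = - 29 \left(\frac{1}{6} \cdot \frac{1}{2} \left(-11\right) + 117\right) = - 29 \left(- \frac{11}{12} + 117\right) = \left(-29\right) \frac{1393}{12} = - \frac{40397}{12}$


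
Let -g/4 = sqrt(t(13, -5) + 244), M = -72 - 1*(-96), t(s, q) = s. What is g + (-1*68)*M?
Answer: -1632 - 4*sqrt(257) ≈ -1696.1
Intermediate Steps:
M = 24 (M = -72 + 96 = 24)
g = -4*sqrt(257) (g = -4*sqrt(13 + 244) = -4*sqrt(257) ≈ -64.125)
g + (-1*68)*M = -4*sqrt(257) - 1*68*24 = -4*sqrt(257) - 68*24 = -4*sqrt(257) - 1632 = -1632 - 4*sqrt(257)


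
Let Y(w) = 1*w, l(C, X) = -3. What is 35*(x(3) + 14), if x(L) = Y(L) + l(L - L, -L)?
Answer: 490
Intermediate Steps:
Y(w) = w
x(L) = -3 + L (x(L) = L - 3 = -3 + L)
35*(x(3) + 14) = 35*((-3 + 3) + 14) = 35*(0 + 14) = 35*14 = 490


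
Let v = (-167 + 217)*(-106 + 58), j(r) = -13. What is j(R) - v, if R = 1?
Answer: 2387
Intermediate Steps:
v = -2400 (v = 50*(-48) = -2400)
j(R) - v = -13 - 1*(-2400) = -13 + 2400 = 2387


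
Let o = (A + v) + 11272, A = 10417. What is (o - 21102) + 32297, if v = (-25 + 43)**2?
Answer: 33208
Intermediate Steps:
v = 324 (v = 18**2 = 324)
o = 22013 (o = (10417 + 324) + 11272 = 10741 + 11272 = 22013)
(o - 21102) + 32297 = (22013 - 21102) + 32297 = 911 + 32297 = 33208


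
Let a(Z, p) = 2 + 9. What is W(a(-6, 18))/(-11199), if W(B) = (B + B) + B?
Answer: -11/3733 ≈ -0.0029467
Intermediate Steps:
a(Z, p) = 11
W(B) = 3*B (W(B) = 2*B + B = 3*B)
W(a(-6, 18))/(-11199) = (3*11)/(-11199) = 33*(-1/11199) = -11/3733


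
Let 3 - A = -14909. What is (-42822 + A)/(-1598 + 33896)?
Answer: -13955/16149 ≈ -0.86414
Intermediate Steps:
A = 14912 (A = 3 - 1*(-14909) = 3 + 14909 = 14912)
(-42822 + A)/(-1598 + 33896) = (-42822 + 14912)/(-1598 + 33896) = -27910/32298 = -27910*1/32298 = -13955/16149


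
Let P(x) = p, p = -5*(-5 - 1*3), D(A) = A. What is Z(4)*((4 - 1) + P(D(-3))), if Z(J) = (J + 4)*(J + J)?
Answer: 2752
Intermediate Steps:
Z(J) = 2*J*(4 + J) (Z(J) = (4 + J)*(2*J) = 2*J*(4 + J))
p = 40 (p = -5*(-5 - 3) = -5*(-8) = 40)
P(x) = 40
Z(4)*((4 - 1) + P(D(-3))) = (2*4*(4 + 4))*((4 - 1) + 40) = (2*4*8)*(3 + 40) = 64*43 = 2752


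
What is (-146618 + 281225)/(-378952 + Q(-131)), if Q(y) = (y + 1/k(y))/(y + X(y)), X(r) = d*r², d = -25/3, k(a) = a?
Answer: -3786074801553/10658737025065 ≈ -0.35521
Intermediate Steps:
d = -25/3 (d = -25*⅓ = -25/3 ≈ -8.3333)
X(r) = -25*r²/3
Q(y) = (y + 1/y)/(y - 25*y²/3)
(-146618 + 281225)/(-378952 + Q(-131)) = (-146618 + 281225)/(-378952 + 3*(-1 - 1*(-131)²)/((-131)²*(-3 + 25*(-131)))) = 134607/(-378952 + 3*(1/17161)*(-1 - 1*17161)/(-3 - 3275)) = 134607/(-378952 + 3*(1/17161)*(-1 - 17161)/(-3278)) = 134607/(-378952 + 3*(1/17161)*(-1/3278)*(-17162)) = 134607/(-378952 + 25743/28126879) = 134607/(-10658737025065/28126879) = 134607*(-28126879/10658737025065) = -3786074801553/10658737025065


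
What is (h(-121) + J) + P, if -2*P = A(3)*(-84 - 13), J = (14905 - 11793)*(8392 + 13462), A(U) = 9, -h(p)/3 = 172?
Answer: 136019137/2 ≈ 6.8010e+7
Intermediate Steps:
h(p) = -516 (h(p) = -3*172 = -516)
J = 68009648 (J = 3112*21854 = 68009648)
P = 873/2 (P = -9*(-84 - 13)/2 = -9*(-97)/2 = -½*(-873) = 873/2 ≈ 436.50)
(h(-121) + J) + P = (-516 + 68009648) + 873/2 = 68009132 + 873/2 = 136019137/2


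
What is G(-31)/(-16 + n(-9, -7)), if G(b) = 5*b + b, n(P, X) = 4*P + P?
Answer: 186/61 ≈ 3.0492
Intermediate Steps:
n(P, X) = 5*P
G(b) = 6*b
G(-31)/(-16 + n(-9, -7)) = (6*(-31))/(-16 + 5*(-9)) = -186/(-16 - 45) = -186/(-61) = -186*(-1/61) = 186/61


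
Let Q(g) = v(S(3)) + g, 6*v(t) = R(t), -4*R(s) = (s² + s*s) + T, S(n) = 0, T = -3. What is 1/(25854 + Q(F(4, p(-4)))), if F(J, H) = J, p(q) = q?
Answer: 8/206865 ≈ 3.8673e-5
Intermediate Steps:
R(s) = ¾ - s²/2 (R(s) = -((s² + s*s) - 3)/4 = -((s² + s²) - 3)/4 = -(2*s² - 3)/4 = -(-3 + 2*s²)/4 = ¾ - s²/2)
v(t) = ⅛ - t²/12 (v(t) = (¾ - t²/2)/6 = ⅛ - t²/12)
Q(g) = ⅛ + g (Q(g) = (⅛ - 1/12*0²) + g = (⅛ - 1/12*0) + g = (⅛ + 0) + g = ⅛ + g)
1/(25854 + Q(F(4, p(-4)))) = 1/(25854 + (⅛ + 4)) = 1/(25854 + 33/8) = 1/(206865/8) = 8/206865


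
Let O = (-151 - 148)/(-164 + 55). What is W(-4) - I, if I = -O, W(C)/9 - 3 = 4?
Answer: 7166/109 ≈ 65.743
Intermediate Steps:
O = 299/109 (O = -299/(-109) = -299*(-1/109) = 299/109 ≈ 2.7431)
W(C) = 63 (W(C) = 27 + 9*4 = 27 + 36 = 63)
I = -299/109 (I = -1*299/109 = -299/109 ≈ -2.7431)
W(-4) - I = 63 - 1*(-299/109) = 63 + 299/109 = 7166/109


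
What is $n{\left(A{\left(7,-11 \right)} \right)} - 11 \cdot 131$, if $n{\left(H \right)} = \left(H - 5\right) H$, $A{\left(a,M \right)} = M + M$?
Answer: $-847$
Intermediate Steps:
$A{\left(a,M \right)} = 2 M$
$n{\left(H \right)} = H \left(-5 + H\right)$ ($n{\left(H \right)} = \left(-5 + H\right) H = H \left(-5 + H\right)$)
$n{\left(A{\left(7,-11 \right)} \right)} - 11 \cdot 131 = 2 \left(-11\right) \left(-5 + 2 \left(-11\right)\right) - 11 \cdot 131 = - 22 \left(-5 - 22\right) - 1441 = \left(-22\right) \left(-27\right) - 1441 = 594 - 1441 = -847$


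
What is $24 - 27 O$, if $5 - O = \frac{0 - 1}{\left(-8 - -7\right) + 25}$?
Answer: $- \frac{897}{8} \approx -112.13$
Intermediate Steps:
$O = \frac{121}{24}$ ($O = 5 - \frac{0 - 1}{\left(-8 - -7\right) + 25} = 5 - - \frac{1}{\left(-8 + 7\right) + 25} = 5 - - \frac{1}{-1 + 25} = 5 - - \frac{1}{24} = 5 + \frac{1}{24} = \frac{121}{24} \approx 5.0417$)
$24 - 27 O = 24 - \frac{1089}{8} = - \frac{897}{8}$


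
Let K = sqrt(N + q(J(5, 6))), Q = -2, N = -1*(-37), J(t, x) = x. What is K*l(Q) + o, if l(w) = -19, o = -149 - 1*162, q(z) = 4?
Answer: -311 - 19*sqrt(41) ≈ -432.66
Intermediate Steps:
o = -311 (o = -149 - 162 = -311)
N = 37
K = sqrt(41) (K = sqrt(37 + 4) = sqrt(41) ≈ 6.4031)
K*l(Q) + o = sqrt(41)*(-19) - 311 = -19*sqrt(41) - 311 = -311 - 19*sqrt(41)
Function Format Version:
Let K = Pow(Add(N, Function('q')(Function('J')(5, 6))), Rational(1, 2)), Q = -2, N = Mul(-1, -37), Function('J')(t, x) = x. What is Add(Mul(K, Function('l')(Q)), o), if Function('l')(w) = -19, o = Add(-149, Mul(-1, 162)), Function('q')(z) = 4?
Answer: Add(-311, Mul(-19, Pow(41, Rational(1, 2)))) ≈ -432.66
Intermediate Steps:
o = -311 (o = Add(-149, -162) = -311)
N = 37
K = Pow(41, Rational(1, 2)) (K = Pow(Add(37, 4), Rational(1, 2)) = Pow(41, Rational(1, 2)) ≈ 6.4031)
Add(Mul(K, Function('l')(Q)), o) = Add(Mul(Pow(41, Rational(1, 2)), -19), -311) = Add(Mul(-19, Pow(41, Rational(1, 2))), -311) = Add(-311, Mul(-19, Pow(41, Rational(1, 2))))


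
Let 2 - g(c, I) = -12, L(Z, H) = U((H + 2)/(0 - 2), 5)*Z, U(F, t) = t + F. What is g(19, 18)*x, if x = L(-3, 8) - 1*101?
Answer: -1414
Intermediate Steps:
U(F, t) = F + t
L(Z, H) = Z*(4 - H/2) (L(Z, H) = ((H + 2)/(0 - 2) + 5)*Z = ((2 + H)/(-2) + 5)*Z = ((2 + H)*(-½) + 5)*Z = ((-1 - H/2) + 5)*Z = (4 - H/2)*Z = Z*(4 - H/2))
g(c, I) = 14 (g(c, I) = 2 - 1*(-12) = 2 + 12 = 14)
x = -101 (x = (½)*(-3)*(8 - 1*8) - 1*101 = (½)*(-3)*(8 - 8) - 101 = (½)*(-3)*0 - 101 = 0 - 101 = -101)
g(19, 18)*x = 14*(-101) = -1414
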